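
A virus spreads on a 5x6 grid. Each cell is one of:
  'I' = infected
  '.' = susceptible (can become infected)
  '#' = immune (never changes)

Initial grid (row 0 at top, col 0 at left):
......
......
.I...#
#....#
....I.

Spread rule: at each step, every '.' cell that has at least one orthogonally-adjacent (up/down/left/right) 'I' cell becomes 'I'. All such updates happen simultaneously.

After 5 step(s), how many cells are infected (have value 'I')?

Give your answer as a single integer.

Step 0 (initial): 2 infected
Step 1: +7 new -> 9 infected
Step 2: +9 new -> 18 infected
Step 3: +5 new -> 23 infected
Step 4: +3 new -> 26 infected
Step 5: +1 new -> 27 infected

Answer: 27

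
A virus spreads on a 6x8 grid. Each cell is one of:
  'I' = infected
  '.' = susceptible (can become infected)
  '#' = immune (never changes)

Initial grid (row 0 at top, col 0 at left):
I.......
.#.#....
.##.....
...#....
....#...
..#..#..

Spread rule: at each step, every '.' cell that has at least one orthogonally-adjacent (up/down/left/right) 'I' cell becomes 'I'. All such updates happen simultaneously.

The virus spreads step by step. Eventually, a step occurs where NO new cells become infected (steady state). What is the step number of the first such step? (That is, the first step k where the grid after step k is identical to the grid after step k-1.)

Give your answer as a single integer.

Step 0 (initial): 1 infected
Step 1: +2 new -> 3 infected
Step 2: +2 new -> 5 infected
Step 3: +3 new -> 8 infected
Step 4: +3 new -> 11 infected
Step 5: +5 new -> 16 infected
Step 6: +5 new -> 21 infected
Step 7: +6 new -> 27 infected
Step 8: +4 new -> 31 infected
Step 9: +4 new -> 35 infected
Step 10: +2 new -> 37 infected
Step 11: +2 new -> 39 infected
Step 12: +1 new -> 40 infected
Step 13: +0 new -> 40 infected

Answer: 13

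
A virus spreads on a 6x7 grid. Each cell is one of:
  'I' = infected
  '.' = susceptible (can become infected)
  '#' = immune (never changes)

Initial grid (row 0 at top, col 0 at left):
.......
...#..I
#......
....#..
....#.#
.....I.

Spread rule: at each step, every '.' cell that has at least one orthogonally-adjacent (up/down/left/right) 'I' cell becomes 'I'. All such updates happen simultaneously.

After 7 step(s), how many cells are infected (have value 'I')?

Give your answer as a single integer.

Answer: 36

Derivation:
Step 0 (initial): 2 infected
Step 1: +6 new -> 8 infected
Step 2: +6 new -> 14 infected
Step 3: +4 new -> 18 infected
Step 4: +5 new -> 23 infected
Step 5: +5 new -> 28 infected
Step 6: +5 new -> 33 infected
Step 7: +3 new -> 36 infected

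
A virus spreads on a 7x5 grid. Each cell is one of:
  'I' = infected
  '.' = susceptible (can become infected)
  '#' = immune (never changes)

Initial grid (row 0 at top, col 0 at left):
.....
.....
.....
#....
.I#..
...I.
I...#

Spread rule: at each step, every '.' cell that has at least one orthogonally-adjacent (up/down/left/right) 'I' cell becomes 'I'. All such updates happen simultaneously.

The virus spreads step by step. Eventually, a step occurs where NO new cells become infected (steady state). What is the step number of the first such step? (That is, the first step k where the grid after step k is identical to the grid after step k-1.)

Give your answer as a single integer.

Answer: 7

Derivation:
Step 0 (initial): 3 infected
Step 1: +9 new -> 12 infected
Step 2: +5 new -> 17 infected
Step 3: +5 new -> 22 infected
Step 4: +5 new -> 27 infected
Step 5: +4 new -> 31 infected
Step 6: +1 new -> 32 infected
Step 7: +0 new -> 32 infected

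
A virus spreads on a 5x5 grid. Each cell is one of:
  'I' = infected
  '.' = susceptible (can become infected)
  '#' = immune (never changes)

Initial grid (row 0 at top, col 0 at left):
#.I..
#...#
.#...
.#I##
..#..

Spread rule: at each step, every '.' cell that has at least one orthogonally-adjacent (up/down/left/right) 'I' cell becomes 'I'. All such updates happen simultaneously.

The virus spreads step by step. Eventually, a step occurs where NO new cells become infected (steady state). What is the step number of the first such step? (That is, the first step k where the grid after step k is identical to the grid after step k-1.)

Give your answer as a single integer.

Answer: 4

Derivation:
Step 0 (initial): 2 infected
Step 1: +4 new -> 6 infected
Step 2: +4 new -> 10 infected
Step 3: +1 new -> 11 infected
Step 4: +0 new -> 11 infected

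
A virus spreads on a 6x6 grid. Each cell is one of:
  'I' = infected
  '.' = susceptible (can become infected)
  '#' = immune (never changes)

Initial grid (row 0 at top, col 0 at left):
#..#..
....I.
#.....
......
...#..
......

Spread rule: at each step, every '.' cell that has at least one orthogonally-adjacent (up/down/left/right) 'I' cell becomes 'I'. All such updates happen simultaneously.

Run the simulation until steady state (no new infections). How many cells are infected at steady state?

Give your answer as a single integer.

Answer: 32

Derivation:
Step 0 (initial): 1 infected
Step 1: +4 new -> 5 infected
Step 2: +5 new -> 10 infected
Step 3: +6 new -> 16 infected
Step 4: +6 new -> 22 infected
Step 5: +4 new -> 26 infected
Step 6: +3 new -> 29 infected
Step 7: +2 new -> 31 infected
Step 8: +1 new -> 32 infected
Step 9: +0 new -> 32 infected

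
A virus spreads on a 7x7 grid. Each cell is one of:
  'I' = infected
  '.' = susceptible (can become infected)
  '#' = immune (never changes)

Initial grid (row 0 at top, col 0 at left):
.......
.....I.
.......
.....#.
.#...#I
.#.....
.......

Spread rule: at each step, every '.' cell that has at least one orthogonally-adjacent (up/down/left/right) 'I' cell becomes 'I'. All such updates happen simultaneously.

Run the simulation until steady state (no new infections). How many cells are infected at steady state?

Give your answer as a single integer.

Answer: 45

Derivation:
Step 0 (initial): 2 infected
Step 1: +6 new -> 8 infected
Step 2: +7 new -> 15 infected
Step 3: +6 new -> 21 infected
Step 4: +7 new -> 28 infected
Step 5: +7 new -> 35 infected
Step 6: +5 new -> 40 infected
Step 7: +2 new -> 42 infected
Step 8: +2 new -> 44 infected
Step 9: +1 new -> 45 infected
Step 10: +0 new -> 45 infected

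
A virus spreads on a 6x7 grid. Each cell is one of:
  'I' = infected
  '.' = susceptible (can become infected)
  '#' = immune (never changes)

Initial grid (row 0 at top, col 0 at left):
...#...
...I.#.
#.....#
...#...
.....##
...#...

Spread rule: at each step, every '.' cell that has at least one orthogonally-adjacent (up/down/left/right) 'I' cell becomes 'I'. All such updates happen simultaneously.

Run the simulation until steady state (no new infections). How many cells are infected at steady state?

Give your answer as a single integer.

Answer: 34

Derivation:
Step 0 (initial): 1 infected
Step 1: +3 new -> 4 infected
Step 2: +5 new -> 9 infected
Step 3: +7 new -> 16 infected
Step 4: +6 new -> 22 infected
Step 5: +7 new -> 29 infected
Step 6: +3 new -> 32 infected
Step 7: +2 new -> 34 infected
Step 8: +0 new -> 34 infected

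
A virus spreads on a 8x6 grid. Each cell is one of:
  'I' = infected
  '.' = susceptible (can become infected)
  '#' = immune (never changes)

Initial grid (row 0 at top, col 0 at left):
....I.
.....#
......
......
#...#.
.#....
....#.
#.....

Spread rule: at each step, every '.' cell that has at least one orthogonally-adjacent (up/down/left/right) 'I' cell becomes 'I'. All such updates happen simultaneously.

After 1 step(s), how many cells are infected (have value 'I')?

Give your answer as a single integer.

Step 0 (initial): 1 infected
Step 1: +3 new -> 4 infected

Answer: 4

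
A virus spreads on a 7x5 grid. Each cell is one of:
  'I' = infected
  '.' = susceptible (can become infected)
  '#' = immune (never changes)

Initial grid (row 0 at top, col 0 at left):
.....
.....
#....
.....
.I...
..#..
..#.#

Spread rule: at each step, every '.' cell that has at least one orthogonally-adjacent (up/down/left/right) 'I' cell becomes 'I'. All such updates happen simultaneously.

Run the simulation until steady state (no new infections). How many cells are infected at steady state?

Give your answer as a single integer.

Answer: 31

Derivation:
Step 0 (initial): 1 infected
Step 1: +4 new -> 5 infected
Step 2: +6 new -> 11 infected
Step 3: +6 new -> 17 infected
Step 4: +7 new -> 24 infected
Step 5: +4 new -> 28 infected
Step 6: +2 new -> 30 infected
Step 7: +1 new -> 31 infected
Step 8: +0 new -> 31 infected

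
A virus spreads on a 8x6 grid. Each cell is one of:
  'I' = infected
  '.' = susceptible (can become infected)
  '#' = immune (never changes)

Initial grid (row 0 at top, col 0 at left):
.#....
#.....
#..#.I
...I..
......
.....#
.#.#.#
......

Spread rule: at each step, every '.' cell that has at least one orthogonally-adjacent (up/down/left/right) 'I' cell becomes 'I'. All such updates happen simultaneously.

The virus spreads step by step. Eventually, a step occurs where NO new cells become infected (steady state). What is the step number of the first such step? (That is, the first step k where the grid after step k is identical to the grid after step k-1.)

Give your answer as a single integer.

Step 0 (initial): 2 infected
Step 1: +6 new -> 8 infected
Step 2: +8 new -> 16 infected
Step 3: +8 new -> 24 infected
Step 4: +7 new -> 31 infected
Step 5: +3 new -> 34 infected
Step 6: +4 new -> 38 infected
Step 7: +1 new -> 39 infected
Step 8: +0 new -> 39 infected

Answer: 8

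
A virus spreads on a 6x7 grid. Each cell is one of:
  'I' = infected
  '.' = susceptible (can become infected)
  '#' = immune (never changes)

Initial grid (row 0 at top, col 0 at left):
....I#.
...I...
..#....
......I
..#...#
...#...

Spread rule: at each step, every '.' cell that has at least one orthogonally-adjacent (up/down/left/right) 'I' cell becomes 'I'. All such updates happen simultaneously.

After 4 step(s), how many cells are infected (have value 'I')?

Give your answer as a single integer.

Step 0 (initial): 3 infected
Step 1: +6 new -> 9 infected
Step 2: +9 new -> 18 infected
Step 3: +8 new -> 26 infected
Step 4: +5 new -> 31 infected

Answer: 31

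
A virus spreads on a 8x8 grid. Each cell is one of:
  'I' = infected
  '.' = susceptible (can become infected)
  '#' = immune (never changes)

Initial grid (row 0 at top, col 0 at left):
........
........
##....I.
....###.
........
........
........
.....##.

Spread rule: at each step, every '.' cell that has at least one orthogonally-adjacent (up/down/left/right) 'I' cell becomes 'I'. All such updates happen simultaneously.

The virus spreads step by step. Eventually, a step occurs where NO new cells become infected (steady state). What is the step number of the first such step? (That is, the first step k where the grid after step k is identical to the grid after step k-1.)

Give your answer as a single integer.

Step 0 (initial): 1 infected
Step 1: +3 new -> 4 infected
Step 2: +5 new -> 9 infected
Step 3: +5 new -> 14 infected
Step 4: +6 new -> 20 infected
Step 5: +7 new -> 27 infected
Step 6: +9 new -> 36 infected
Step 7: +8 new -> 44 infected
Step 8: +6 new -> 50 infected
Step 9: +4 new -> 54 infected
Step 10: +2 new -> 56 infected
Step 11: +1 new -> 57 infected
Step 12: +0 new -> 57 infected

Answer: 12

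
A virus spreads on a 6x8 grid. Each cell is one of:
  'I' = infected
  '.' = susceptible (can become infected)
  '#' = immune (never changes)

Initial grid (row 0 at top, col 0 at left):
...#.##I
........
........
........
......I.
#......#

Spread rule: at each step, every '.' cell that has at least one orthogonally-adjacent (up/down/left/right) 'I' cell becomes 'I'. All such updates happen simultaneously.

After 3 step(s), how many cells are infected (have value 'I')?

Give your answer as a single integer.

Answer: 19

Derivation:
Step 0 (initial): 2 infected
Step 1: +5 new -> 7 infected
Step 2: +7 new -> 14 infected
Step 3: +5 new -> 19 infected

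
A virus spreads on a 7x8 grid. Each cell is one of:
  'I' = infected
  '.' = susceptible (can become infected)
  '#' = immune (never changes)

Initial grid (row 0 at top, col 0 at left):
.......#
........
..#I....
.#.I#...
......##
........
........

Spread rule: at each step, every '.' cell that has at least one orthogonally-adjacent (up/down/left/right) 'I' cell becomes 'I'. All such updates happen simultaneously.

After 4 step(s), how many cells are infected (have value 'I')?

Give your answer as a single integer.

Step 0 (initial): 2 infected
Step 1: +4 new -> 6 infected
Step 2: +7 new -> 13 infected
Step 3: +11 new -> 24 infected
Step 4: +12 new -> 36 infected

Answer: 36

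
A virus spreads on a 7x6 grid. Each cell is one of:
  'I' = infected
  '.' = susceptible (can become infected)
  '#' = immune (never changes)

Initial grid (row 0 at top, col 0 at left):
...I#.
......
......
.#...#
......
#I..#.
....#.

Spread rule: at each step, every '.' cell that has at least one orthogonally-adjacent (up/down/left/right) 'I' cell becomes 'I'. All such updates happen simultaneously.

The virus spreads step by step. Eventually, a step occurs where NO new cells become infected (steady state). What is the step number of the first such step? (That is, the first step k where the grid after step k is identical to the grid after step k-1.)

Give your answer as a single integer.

Answer: 8

Derivation:
Step 0 (initial): 2 infected
Step 1: +5 new -> 7 infected
Step 2: +9 new -> 16 infected
Step 3: +10 new -> 26 infected
Step 4: +7 new -> 33 infected
Step 5: +1 new -> 34 infected
Step 6: +1 new -> 35 infected
Step 7: +1 new -> 36 infected
Step 8: +0 new -> 36 infected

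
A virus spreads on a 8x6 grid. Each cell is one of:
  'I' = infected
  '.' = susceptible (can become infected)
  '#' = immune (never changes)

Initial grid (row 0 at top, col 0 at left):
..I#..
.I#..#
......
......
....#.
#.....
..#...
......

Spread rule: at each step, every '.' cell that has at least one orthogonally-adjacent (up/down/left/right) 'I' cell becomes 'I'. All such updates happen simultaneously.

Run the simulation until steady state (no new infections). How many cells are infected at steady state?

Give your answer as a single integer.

Step 0 (initial): 2 infected
Step 1: +3 new -> 5 infected
Step 2: +4 new -> 9 infected
Step 3: +4 new -> 13 infected
Step 4: +6 new -> 19 infected
Step 5: +6 new -> 25 infected
Step 6: +5 new -> 30 infected
Step 7: +6 new -> 36 infected
Step 8: +3 new -> 39 infected
Step 9: +2 new -> 41 infected
Step 10: +1 new -> 42 infected
Step 11: +0 new -> 42 infected

Answer: 42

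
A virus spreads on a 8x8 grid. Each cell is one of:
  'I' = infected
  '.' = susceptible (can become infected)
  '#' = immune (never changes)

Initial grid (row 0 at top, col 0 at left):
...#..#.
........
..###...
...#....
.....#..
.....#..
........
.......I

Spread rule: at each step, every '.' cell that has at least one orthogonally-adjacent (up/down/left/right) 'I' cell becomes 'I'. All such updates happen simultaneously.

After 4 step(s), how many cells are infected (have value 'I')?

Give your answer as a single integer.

Step 0 (initial): 1 infected
Step 1: +2 new -> 3 infected
Step 2: +3 new -> 6 infected
Step 3: +4 new -> 10 infected
Step 4: +4 new -> 14 infected

Answer: 14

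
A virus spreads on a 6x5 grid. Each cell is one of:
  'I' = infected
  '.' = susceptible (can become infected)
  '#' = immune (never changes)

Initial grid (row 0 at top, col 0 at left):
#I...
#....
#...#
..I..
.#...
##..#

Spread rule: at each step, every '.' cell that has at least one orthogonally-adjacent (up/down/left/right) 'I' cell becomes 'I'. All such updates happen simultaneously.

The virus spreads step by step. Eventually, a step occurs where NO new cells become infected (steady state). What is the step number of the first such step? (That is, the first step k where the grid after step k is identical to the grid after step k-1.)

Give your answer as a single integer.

Answer: 5

Derivation:
Step 0 (initial): 2 infected
Step 1: +6 new -> 8 infected
Step 2: +8 new -> 16 infected
Step 3: +5 new -> 21 infected
Step 4: +1 new -> 22 infected
Step 5: +0 new -> 22 infected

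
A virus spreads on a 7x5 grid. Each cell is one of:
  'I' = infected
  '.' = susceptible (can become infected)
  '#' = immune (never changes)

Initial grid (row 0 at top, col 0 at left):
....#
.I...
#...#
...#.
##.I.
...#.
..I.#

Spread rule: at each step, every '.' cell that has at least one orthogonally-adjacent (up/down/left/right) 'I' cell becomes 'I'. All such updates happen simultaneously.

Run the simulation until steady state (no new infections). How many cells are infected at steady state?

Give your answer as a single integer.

Step 0 (initial): 3 infected
Step 1: +9 new -> 12 infected
Step 2: +10 new -> 22 infected
Step 3: +5 new -> 27 infected
Step 4: +0 new -> 27 infected

Answer: 27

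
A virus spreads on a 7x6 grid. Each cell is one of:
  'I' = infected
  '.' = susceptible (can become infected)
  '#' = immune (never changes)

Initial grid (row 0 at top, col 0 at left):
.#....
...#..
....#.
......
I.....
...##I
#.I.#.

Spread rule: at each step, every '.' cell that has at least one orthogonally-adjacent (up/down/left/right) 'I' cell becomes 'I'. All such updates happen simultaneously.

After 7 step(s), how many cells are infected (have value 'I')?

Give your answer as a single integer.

Step 0 (initial): 3 infected
Step 1: +8 new -> 11 infected
Step 2: +6 new -> 17 infected
Step 3: +6 new -> 23 infected
Step 4: +5 new -> 28 infected
Step 5: +4 new -> 32 infected
Step 6: +2 new -> 34 infected
Step 7: +1 new -> 35 infected

Answer: 35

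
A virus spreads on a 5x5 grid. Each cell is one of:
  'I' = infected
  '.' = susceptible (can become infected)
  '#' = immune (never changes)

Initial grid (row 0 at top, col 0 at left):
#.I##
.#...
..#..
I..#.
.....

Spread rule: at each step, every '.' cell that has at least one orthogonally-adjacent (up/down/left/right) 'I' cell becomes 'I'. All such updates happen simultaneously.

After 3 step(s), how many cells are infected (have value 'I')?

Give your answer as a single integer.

Step 0 (initial): 2 infected
Step 1: +5 new -> 7 infected
Step 2: +5 new -> 12 infected
Step 3: +3 new -> 15 infected

Answer: 15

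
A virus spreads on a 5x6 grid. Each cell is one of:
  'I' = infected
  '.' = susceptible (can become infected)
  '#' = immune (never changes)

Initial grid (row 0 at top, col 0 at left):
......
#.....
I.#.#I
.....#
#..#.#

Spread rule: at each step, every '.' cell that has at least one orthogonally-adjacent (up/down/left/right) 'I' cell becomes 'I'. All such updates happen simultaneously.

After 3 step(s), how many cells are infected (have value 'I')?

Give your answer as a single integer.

Step 0 (initial): 2 infected
Step 1: +3 new -> 5 infected
Step 2: +4 new -> 9 infected
Step 3: +6 new -> 15 infected

Answer: 15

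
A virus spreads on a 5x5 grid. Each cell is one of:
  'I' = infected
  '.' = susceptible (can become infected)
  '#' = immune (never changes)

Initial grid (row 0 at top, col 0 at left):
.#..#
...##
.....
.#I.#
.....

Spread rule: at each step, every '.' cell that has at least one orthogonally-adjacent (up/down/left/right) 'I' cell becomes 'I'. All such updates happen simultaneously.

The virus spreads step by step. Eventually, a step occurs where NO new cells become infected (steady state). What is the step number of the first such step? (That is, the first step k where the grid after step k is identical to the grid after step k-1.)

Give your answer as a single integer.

Answer: 6

Derivation:
Step 0 (initial): 1 infected
Step 1: +3 new -> 4 infected
Step 2: +5 new -> 9 infected
Step 3: +6 new -> 15 infected
Step 4: +3 new -> 18 infected
Step 5: +1 new -> 19 infected
Step 6: +0 new -> 19 infected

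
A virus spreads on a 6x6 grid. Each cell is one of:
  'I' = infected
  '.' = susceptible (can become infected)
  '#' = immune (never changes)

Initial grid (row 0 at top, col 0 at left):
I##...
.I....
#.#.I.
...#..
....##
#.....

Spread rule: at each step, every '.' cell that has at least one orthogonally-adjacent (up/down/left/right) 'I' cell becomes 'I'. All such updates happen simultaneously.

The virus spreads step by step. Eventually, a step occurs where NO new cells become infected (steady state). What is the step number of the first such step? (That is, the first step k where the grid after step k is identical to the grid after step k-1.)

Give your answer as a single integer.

Answer: 9

Derivation:
Step 0 (initial): 3 infected
Step 1: +7 new -> 10 infected
Step 2: +5 new -> 15 infected
Step 3: +5 new -> 20 infected
Step 4: +3 new -> 23 infected
Step 5: +2 new -> 25 infected
Step 6: +1 new -> 26 infected
Step 7: +1 new -> 27 infected
Step 8: +1 new -> 28 infected
Step 9: +0 new -> 28 infected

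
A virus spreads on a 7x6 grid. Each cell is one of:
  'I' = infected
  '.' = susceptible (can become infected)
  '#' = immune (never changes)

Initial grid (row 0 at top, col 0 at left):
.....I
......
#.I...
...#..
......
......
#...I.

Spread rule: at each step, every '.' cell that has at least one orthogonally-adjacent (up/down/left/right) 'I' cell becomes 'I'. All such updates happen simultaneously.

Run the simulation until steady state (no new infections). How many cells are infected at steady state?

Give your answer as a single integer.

Answer: 39

Derivation:
Step 0 (initial): 3 infected
Step 1: +9 new -> 12 infected
Step 2: +13 new -> 25 infected
Step 3: +10 new -> 35 infected
Step 4: +3 new -> 38 infected
Step 5: +1 new -> 39 infected
Step 6: +0 new -> 39 infected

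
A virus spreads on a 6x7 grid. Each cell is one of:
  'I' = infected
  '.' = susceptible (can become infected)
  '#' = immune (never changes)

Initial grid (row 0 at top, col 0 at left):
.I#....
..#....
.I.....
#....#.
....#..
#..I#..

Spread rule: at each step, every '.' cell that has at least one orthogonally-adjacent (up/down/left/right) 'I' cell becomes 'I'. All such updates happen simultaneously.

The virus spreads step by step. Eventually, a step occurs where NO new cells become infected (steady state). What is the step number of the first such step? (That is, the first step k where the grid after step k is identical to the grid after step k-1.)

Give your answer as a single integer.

Answer: 10

Derivation:
Step 0 (initial): 3 infected
Step 1: +7 new -> 10 infected
Step 2: +7 new -> 17 infected
Step 3: +4 new -> 21 infected
Step 4: +3 new -> 24 infected
Step 5: +3 new -> 27 infected
Step 6: +3 new -> 30 infected
Step 7: +2 new -> 32 infected
Step 8: +2 new -> 34 infected
Step 9: +1 new -> 35 infected
Step 10: +0 new -> 35 infected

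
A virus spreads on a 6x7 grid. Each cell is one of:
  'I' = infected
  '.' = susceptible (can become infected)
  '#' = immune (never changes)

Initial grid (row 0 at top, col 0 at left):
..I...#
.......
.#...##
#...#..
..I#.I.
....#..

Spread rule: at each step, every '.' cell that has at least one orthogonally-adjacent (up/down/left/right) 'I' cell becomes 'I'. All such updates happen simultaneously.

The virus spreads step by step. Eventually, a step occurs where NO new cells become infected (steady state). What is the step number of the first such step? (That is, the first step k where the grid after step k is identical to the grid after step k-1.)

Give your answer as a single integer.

Answer: 6

Derivation:
Step 0 (initial): 3 infected
Step 1: +10 new -> 13 infected
Step 2: +12 new -> 25 infected
Step 3: +5 new -> 30 infected
Step 4: +3 new -> 33 infected
Step 5: +1 new -> 34 infected
Step 6: +0 new -> 34 infected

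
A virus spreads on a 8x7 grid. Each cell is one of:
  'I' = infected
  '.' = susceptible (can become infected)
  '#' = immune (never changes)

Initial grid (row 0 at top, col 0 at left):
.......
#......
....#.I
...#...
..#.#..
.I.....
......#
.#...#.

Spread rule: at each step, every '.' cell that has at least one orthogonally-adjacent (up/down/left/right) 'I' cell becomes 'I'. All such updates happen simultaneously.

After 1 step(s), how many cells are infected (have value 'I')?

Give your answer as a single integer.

Step 0 (initial): 2 infected
Step 1: +7 new -> 9 infected

Answer: 9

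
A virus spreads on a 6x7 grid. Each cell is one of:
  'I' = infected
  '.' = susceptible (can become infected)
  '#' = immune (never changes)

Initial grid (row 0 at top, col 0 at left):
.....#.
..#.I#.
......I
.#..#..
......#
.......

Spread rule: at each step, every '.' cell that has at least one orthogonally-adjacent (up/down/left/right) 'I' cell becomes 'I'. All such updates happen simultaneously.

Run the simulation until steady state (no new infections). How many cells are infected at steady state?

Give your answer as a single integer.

Step 0 (initial): 2 infected
Step 1: +6 new -> 8 infected
Step 2: +4 new -> 12 infected
Step 3: +4 new -> 16 infected
Step 4: +6 new -> 22 infected
Step 5: +7 new -> 29 infected
Step 6: +4 new -> 33 infected
Step 7: +2 new -> 35 infected
Step 8: +1 new -> 36 infected
Step 9: +0 new -> 36 infected

Answer: 36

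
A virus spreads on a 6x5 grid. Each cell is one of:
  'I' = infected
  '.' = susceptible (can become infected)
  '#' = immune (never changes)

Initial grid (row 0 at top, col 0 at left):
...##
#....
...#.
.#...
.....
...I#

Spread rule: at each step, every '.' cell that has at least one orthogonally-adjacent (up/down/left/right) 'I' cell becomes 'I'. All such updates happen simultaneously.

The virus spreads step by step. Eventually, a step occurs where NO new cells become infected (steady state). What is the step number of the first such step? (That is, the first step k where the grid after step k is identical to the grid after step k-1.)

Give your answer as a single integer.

Answer: 9

Derivation:
Step 0 (initial): 1 infected
Step 1: +2 new -> 3 infected
Step 2: +4 new -> 7 infected
Step 3: +4 new -> 11 infected
Step 4: +3 new -> 14 infected
Step 5: +4 new -> 18 infected
Step 6: +4 new -> 22 infected
Step 7: +1 new -> 23 infected
Step 8: +1 new -> 24 infected
Step 9: +0 new -> 24 infected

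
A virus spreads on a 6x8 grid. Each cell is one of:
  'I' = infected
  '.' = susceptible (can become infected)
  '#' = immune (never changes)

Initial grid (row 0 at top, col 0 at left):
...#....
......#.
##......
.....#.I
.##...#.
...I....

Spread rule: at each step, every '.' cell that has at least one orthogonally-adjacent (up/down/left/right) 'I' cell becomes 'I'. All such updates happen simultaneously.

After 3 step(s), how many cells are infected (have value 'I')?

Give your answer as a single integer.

Step 0 (initial): 2 infected
Step 1: +6 new -> 8 infected
Step 2: +7 new -> 15 infected
Step 3: +8 new -> 23 infected

Answer: 23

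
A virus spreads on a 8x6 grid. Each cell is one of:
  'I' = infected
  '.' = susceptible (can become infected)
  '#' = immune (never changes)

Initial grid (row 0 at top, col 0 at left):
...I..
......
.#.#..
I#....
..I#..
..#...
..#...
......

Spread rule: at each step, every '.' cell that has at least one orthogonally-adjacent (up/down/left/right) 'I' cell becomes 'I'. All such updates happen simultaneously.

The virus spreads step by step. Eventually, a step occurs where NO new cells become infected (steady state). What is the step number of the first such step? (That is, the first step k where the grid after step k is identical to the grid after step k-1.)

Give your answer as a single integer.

Step 0 (initial): 3 infected
Step 1: +7 new -> 10 infected
Step 2: +9 new -> 19 infected
Step 3: +7 new -> 26 infected
Step 4: +5 new -> 31 infected
Step 5: +3 new -> 34 infected
Step 6: +4 new -> 38 infected
Step 7: +3 new -> 41 infected
Step 8: +1 new -> 42 infected
Step 9: +0 new -> 42 infected

Answer: 9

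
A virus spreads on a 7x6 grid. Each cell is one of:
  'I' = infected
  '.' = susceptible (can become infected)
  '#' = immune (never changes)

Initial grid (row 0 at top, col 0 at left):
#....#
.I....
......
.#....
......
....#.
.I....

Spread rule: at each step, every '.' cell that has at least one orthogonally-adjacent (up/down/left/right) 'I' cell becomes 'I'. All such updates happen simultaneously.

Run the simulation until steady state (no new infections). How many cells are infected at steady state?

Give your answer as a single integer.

Step 0 (initial): 2 infected
Step 1: +7 new -> 9 infected
Step 2: +8 new -> 17 infected
Step 3: +9 new -> 26 infected
Step 4: +6 new -> 32 infected
Step 5: +4 new -> 36 infected
Step 6: +2 new -> 38 infected
Step 7: +0 new -> 38 infected

Answer: 38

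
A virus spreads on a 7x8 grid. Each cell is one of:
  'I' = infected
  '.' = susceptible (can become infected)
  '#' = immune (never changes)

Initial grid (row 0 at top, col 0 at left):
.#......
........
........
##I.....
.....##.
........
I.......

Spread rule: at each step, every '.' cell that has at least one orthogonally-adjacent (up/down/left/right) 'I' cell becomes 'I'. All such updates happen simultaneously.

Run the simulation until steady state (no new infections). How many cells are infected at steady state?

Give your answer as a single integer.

Step 0 (initial): 2 infected
Step 1: +5 new -> 7 infected
Step 2: +10 new -> 17 infected
Step 3: +9 new -> 26 infected
Step 4: +7 new -> 33 infected
Step 5: +7 new -> 40 infected
Step 6: +6 new -> 46 infected
Step 7: +4 new -> 50 infected
Step 8: +1 new -> 51 infected
Step 9: +0 new -> 51 infected

Answer: 51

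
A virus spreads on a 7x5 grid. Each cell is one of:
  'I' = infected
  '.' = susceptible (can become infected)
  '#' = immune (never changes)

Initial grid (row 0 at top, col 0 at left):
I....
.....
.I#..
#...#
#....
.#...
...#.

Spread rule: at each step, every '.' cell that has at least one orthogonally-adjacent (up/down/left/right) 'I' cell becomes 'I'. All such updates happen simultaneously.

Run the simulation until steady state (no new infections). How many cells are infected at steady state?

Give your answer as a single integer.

Step 0 (initial): 2 infected
Step 1: +5 new -> 7 infected
Step 2: +4 new -> 11 infected
Step 3: +4 new -> 15 infected
Step 4: +5 new -> 20 infected
Step 5: +4 new -> 24 infected
Step 6: +2 new -> 26 infected
Step 7: +2 new -> 28 infected
Step 8: +1 new -> 29 infected
Step 9: +0 new -> 29 infected

Answer: 29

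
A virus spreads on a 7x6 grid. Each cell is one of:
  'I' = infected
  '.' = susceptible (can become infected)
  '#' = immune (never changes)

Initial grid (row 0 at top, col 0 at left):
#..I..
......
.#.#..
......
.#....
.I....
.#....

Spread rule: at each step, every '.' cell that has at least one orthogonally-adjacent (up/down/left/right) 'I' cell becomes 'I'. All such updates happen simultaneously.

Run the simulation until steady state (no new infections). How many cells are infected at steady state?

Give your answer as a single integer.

Step 0 (initial): 2 infected
Step 1: +5 new -> 7 infected
Step 2: +9 new -> 16 infected
Step 3: +9 new -> 25 infected
Step 4: +9 new -> 34 infected
Step 5: +3 new -> 37 infected
Step 6: +0 new -> 37 infected

Answer: 37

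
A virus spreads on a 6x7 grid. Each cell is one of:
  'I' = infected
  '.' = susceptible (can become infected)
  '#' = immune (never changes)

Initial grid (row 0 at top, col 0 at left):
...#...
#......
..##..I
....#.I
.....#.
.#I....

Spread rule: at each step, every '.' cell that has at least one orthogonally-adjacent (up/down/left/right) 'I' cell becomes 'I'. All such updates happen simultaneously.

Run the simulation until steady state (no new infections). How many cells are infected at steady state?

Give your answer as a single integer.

Step 0 (initial): 3 infected
Step 1: +6 new -> 9 infected
Step 2: +8 new -> 17 infected
Step 3: +7 new -> 24 infected
Step 4: +5 new -> 29 infected
Step 5: +3 new -> 32 infected
Step 6: +2 new -> 34 infected
Step 7: +1 new -> 35 infected
Step 8: +0 new -> 35 infected

Answer: 35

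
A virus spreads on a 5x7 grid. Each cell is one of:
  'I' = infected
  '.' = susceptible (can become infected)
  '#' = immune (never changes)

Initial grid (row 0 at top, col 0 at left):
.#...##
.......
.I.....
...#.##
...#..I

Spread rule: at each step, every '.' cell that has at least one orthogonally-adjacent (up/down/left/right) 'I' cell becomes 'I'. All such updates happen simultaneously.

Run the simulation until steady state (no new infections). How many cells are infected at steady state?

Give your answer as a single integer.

Step 0 (initial): 2 infected
Step 1: +5 new -> 7 infected
Step 2: +7 new -> 14 infected
Step 3: +7 new -> 21 infected
Step 4: +3 new -> 24 infected
Step 5: +3 new -> 27 infected
Step 6: +1 new -> 28 infected
Step 7: +0 new -> 28 infected

Answer: 28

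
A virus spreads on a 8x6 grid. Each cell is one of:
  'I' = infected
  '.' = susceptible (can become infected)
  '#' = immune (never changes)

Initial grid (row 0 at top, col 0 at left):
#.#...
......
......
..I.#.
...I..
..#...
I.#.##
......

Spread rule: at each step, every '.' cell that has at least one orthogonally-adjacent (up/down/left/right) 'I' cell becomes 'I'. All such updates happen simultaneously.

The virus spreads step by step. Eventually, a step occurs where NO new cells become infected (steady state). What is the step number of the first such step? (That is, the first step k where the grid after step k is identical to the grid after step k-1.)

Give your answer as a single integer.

Step 0 (initial): 3 infected
Step 1: +9 new -> 12 infected
Step 2: +11 new -> 23 infected
Step 3: +8 new -> 31 infected
Step 4: +6 new -> 37 infected
Step 5: +3 new -> 40 infected
Step 6: +1 new -> 41 infected
Step 7: +0 new -> 41 infected

Answer: 7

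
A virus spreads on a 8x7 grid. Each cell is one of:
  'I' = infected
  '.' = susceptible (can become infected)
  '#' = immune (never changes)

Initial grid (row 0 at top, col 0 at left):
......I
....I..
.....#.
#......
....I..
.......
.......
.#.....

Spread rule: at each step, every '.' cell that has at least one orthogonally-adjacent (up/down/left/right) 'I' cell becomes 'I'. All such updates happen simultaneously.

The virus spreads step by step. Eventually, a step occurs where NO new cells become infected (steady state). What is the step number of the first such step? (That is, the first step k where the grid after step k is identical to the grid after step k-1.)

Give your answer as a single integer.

Step 0 (initial): 3 infected
Step 1: +10 new -> 13 infected
Step 2: +11 new -> 24 infected
Step 3: +11 new -> 35 infected
Step 4: +10 new -> 45 infected
Step 5: +6 new -> 51 infected
Step 6: +1 new -> 52 infected
Step 7: +1 new -> 53 infected
Step 8: +0 new -> 53 infected

Answer: 8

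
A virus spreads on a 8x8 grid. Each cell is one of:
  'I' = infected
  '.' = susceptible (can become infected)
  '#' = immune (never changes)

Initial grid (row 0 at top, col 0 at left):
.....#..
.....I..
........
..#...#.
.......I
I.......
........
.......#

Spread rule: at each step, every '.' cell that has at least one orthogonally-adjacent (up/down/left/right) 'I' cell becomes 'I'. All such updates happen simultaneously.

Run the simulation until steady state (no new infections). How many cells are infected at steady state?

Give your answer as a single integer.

Answer: 60

Derivation:
Step 0 (initial): 3 infected
Step 1: +9 new -> 12 infected
Step 2: +16 new -> 28 infected
Step 3: +14 new -> 42 infected
Step 4: +12 new -> 54 infected
Step 5: +5 new -> 59 infected
Step 6: +1 new -> 60 infected
Step 7: +0 new -> 60 infected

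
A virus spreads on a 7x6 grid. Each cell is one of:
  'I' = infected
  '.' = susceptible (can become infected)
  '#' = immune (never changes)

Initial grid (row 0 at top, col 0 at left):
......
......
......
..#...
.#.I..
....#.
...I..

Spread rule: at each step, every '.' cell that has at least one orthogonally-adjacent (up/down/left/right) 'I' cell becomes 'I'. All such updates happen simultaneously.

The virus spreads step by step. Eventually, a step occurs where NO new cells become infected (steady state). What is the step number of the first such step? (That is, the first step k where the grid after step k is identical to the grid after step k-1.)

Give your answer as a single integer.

Answer: 8

Derivation:
Step 0 (initial): 2 infected
Step 1: +6 new -> 8 infected
Step 2: +6 new -> 14 infected
Step 3: +7 new -> 21 infected
Step 4: +6 new -> 27 infected
Step 5: +7 new -> 34 infected
Step 6: +4 new -> 38 infected
Step 7: +1 new -> 39 infected
Step 8: +0 new -> 39 infected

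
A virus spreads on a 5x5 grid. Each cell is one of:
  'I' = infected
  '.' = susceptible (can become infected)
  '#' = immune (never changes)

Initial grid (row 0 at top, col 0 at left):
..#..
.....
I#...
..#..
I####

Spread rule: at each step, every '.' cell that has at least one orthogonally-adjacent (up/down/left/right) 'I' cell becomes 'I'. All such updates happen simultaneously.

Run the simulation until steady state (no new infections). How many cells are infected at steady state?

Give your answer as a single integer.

Step 0 (initial): 2 infected
Step 1: +2 new -> 4 infected
Step 2: +3 new -> 7 infected
Step 3: +2 new -> 9 infected
Step 4: +2 new -> 11 infected
Step 5: +3 new -> 14 infected
Step 6: +3 new -> 17 infected
Step 7: +1 new -> 18 infected
Step 8: +0 new -> 18 infected

Answer: 18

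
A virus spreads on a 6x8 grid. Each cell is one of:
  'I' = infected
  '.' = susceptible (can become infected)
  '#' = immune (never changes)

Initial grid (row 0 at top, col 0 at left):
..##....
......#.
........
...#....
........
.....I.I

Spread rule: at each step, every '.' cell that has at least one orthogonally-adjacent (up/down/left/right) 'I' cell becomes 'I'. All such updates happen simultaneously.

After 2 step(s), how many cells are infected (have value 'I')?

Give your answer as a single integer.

Step 0 (initial): 2 infected
Step 1: +4 new -> 6 infected
Step 2: +5 new -> 11 infected

Answer: 11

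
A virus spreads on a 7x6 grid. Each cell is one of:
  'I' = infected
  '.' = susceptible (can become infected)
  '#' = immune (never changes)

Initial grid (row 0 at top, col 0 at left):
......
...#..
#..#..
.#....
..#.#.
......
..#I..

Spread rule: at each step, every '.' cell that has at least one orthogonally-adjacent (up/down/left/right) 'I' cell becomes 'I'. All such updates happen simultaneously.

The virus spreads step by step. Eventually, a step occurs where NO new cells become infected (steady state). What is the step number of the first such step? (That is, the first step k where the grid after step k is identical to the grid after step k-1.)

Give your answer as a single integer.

Answer: 10

Derivation:
Step 0 (initial): 1 infected
Step 1: +2 new -> 3 infected
Step 2: +4 new -> 7 infected
Step 3: +3 new -> 10 infected
Step 4: +6 new -> 16 infected
Step 5: +5 new -> 21 infected
Step 6: +5 new -> 26 infected
Step 7: +4 new -> 30 infected
Step 8: +4 new -> 34 infected
Step 9: +1 new -> 35 infected
Step 10: +0 new -> 35 infected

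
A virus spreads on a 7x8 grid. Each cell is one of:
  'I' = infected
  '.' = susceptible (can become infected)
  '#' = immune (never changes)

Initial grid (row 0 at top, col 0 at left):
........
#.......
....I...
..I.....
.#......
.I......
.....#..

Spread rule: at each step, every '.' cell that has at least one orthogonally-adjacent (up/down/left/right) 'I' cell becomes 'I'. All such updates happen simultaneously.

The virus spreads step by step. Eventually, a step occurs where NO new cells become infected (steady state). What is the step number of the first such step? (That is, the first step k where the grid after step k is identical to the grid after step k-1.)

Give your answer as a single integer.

Answer: 8

Derivation:
Step 0 (initial): 3 infected
Step 1: +11 new -> 14 infected
Step 2: +14 new -> 28 infected
Step 3: +11 new -> 39 infected
Step 4: +7 new -> 46 infected
Step 5: +4 new -> 50 infected
Step 6: +2 new -> 52 infected
Step 7: +1 new -> 53 infected
Step 8: +0 new -> 53 infected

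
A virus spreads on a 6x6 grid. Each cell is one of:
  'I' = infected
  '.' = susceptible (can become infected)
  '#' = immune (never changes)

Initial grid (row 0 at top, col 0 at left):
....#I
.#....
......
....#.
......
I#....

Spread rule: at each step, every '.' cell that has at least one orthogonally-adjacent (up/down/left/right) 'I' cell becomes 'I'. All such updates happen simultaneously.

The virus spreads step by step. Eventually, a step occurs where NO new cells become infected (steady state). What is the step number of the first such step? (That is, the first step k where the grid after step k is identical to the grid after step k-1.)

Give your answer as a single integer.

Answer: 7

Derivation:
Step 0 (initial): 2 infected
Step 1: +2 new -> 4 infected
Step 2: +4 new -> 8 infected
Step 3: +6 new -> 14 infected
Step 4: +9 new -> 23 infected
Step 5: +7 new -> 30 infected
Step 6: +2 new -> 32 infected
Step 7: +0 new -> 32 infected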